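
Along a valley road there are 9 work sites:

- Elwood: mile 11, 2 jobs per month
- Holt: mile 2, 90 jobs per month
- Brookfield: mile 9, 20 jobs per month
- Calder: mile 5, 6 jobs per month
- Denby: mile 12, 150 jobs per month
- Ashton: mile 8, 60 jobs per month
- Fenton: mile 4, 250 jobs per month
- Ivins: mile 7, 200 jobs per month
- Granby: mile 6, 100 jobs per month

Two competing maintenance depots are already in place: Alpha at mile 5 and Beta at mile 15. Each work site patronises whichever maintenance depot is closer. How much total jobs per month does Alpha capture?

726

The indifferent point is the midpoint (5+15)/2 = 10; work sites left of it (closer to Alpha at 5) go to Alpha, those right go to Beta.
  Holt at 2 (w=90) → Alpha
  Fenton at 4 (w=250) → Alpha
  Calder at 5 (w=6) → Alpha
  Granby at 6 (w=100) → Alpha
  Ivins at 7 (w=200) → Alpha
  Ashton at 8 (w=60) → Alpha
  Brookfield at 9 (w=20) → Alpha
  Elwood at 11 (w=2) → Beta
  Denby at 12 (w=150) → Beta
Alpha captures 726; Beta captures 152.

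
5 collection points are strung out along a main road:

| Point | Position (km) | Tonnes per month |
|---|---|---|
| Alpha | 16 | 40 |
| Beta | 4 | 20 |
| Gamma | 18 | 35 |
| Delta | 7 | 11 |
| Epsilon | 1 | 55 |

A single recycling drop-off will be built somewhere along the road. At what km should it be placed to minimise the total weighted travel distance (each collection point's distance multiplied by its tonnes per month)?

For a sum of weighted absolute distances on a line, the optimum is the weighted median (not the mean). Total weight W = 161; half-weight = 80.5.
Sort by position and accumulate weight:
  km 1 (Epsilon, w=55) → cum 55
  km 4 (Beta, w=20) → cum 75
  km 7 (Delta, w=11) → cum 86  ≥ 80.5 → median here
  km 16 (Alpha, w=40) → cum 126
  km 18 (Gamma, w=35) → cum 161
Optimal location: km 7.

x = 7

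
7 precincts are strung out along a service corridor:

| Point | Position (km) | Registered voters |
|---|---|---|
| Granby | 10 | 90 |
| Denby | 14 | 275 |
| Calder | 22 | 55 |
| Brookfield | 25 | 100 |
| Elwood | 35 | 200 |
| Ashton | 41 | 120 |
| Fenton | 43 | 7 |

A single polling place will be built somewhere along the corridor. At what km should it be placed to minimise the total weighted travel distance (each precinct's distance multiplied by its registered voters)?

For a sum of weighted absolute distances on a line, the optimum is the weighted median (not the mean). Total weight W = 847; half-weight = 423.5.
Sort by position and accumulate weight:
  km 10 (Granby, w=90) → cum 90
  km 14 (Denby, w=275) → cum 365
  km 22 (Calder, w=55) → cum 420
  km 25 (Brookfield, w=100) → cum 520  ≥ 423.5 → median here
  km 35 (Elwood, w=200) → cum 720
  km 41 (Ashton, w=120) → cum 840
  km 43 (Fenton, w=7) → cum 847
Optimal location: km 25.

x = 25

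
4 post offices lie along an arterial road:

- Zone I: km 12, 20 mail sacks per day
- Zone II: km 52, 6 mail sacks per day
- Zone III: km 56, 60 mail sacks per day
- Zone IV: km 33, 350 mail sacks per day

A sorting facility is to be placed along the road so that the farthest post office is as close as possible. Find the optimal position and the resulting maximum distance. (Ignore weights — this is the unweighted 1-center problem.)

location 34, max distance 22

The 1-center on a line is the midpoint of the two extreme points: leftmost at 12, rightmost at 56.
Optimal location = (12 + 56)/2 = 34; maximum distance = (56 − 12)/2 = 22.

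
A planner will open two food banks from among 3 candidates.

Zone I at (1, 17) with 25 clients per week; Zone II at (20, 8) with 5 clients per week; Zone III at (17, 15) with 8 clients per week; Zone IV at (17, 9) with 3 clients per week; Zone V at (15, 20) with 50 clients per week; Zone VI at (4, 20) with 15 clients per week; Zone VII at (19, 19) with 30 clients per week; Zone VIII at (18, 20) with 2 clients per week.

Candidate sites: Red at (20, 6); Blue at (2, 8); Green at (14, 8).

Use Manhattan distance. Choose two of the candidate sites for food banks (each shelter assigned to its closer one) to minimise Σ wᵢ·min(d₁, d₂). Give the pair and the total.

Evaluate every pair (each demand assigned to the nearer of the two):
  {Blue, Green}: total = 1744
  {Red, Blue}: total = 1986
  {Red, Green}: total = 2084
Best pair: {Blue, Green} with total 1744.

{Blue, Green}, total 1744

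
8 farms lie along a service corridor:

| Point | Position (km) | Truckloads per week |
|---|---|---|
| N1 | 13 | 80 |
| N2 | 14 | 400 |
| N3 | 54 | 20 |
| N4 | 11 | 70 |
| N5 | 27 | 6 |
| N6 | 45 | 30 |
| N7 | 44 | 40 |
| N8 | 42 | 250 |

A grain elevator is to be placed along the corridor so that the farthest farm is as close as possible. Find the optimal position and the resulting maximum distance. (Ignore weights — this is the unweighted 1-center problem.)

location 32.5, max distance 21.5

The 1-center on a line is the midpoint of the two extreme points: leftmost at 11, rightmost at 54.
Optimal location = (11 + 54)/2 = 32.5; maximum distance = (54 − 11)/2 = 21.5.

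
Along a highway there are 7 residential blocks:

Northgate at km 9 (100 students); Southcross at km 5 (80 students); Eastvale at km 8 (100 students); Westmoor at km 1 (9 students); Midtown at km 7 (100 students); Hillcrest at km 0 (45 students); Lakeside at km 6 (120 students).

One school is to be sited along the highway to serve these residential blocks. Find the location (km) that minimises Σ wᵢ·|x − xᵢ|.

For a sum of weighted absolute distances on a line, the optimum is the weighted median (not the mean). Total weight W = 554; half-weight = 277.
Sort by position and accumulate weight:
  km 0 (Hillcrest, w=45) → cum 45
  km 1 (Westmoor, w=9) → cum 54
  km 5 (Southcross, w=80) → cum 134
  km 6 (Lakeside, w=120) → cum 254
  km 7 (Midtown, w=100) → cum 354  ≥ 277 → median here
  km 8 (Eastvale, w=100) → cum 454
  km 9 (Northgate, w=100) → cum 554
Optimal location: km 7.

x = 7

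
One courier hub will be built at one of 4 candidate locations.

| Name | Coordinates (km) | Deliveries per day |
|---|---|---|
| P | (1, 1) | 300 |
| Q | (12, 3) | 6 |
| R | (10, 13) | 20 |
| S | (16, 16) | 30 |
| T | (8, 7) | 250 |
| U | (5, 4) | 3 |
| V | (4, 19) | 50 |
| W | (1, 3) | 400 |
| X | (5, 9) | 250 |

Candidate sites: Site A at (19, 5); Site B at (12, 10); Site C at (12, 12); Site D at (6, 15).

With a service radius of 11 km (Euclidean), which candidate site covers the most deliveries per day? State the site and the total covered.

Site C, covering 609

Coverage radius r = 11 km; a point is covered iff (Δx)²+(Δy)² ≤ 11² = 121.
  Site A (19, 5): covers {Q} → 6
  Site B (12, 10): covers {Q, R, S, T, U, X} → 559
  Site C (12, 12): covers {Q, R, S, T, U, V, X} → 609
  Site D (6, 15): covers {R, S, T, V, X} → 600
Maximum coverage at Site C: 609 deliveries per day.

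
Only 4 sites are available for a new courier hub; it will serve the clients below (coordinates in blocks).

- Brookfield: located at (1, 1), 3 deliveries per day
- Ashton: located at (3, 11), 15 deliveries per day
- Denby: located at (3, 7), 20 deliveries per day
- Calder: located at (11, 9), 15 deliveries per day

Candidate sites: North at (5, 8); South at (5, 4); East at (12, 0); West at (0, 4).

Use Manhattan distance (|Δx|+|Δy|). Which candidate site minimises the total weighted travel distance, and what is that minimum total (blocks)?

North, total 273 blocks

Total weighted distance at each candidate:
  North (5, 8): total = 273
  South (5, 4): total = 421
  East (12, 0): total = 806
  West (0, 4): total = 522
Minimum is at North with total 273 blocks.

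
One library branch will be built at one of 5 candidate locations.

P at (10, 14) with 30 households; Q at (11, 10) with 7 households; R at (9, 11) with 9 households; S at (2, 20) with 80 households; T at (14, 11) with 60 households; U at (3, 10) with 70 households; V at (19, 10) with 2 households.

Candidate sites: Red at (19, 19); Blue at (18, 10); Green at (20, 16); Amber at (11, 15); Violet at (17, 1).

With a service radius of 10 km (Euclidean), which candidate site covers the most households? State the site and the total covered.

Amber, covering 178

Coverage radius r = 10 km; a point is covered iff (Δx)²+(Δy)² ≤ 10² = 100.
  Red (19, 19): covers {T, V} → 62
  Blue (18, 10): covers {P, Q, R, T, V} → 108
  Green (20, 16): covers {T, V} → 62
  Amber (11, 15): covers {P, Q, R, T, U, V} → 178
  Violet (17, 1): covers {V} → 2
Maximum coverage at Amber: 178 households.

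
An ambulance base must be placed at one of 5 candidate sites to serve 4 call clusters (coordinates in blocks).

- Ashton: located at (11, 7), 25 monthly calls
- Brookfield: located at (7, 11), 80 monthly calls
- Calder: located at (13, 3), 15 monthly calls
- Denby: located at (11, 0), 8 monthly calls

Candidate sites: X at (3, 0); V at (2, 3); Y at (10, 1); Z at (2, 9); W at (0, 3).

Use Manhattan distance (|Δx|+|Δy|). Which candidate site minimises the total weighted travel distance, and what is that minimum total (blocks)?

Total weighted distance at each candidate:
  X (3, 0): total = 1834
  V (2, 3): total = 1626
  Y (10, 1): total = 1306
  Z (2, 9): total = 1234
  W (0, 3): total = 1882
Minimum is at Z with total 1234 blocks.

Z, total 1234 blocks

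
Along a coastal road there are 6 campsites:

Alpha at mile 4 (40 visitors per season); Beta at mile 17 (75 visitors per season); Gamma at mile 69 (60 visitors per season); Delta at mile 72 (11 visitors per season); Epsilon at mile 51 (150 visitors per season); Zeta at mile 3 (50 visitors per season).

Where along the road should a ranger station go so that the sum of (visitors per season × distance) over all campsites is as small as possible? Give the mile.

x = 51

For a sum of weighted absolute distances on a line, the optimum is the weighted median (not the mean). Total weight W = 386; half-weight = 193.
Sort by position and accumulate weight:
  mile 3 (Zeta, w=50) → cum 50
  mile 4 (Alpha, w=40) → cum 90
  mile 17 (Beta, w=75) → cum 165
  mile 51 (Epsilon, w=150) → cum 315  ≥ 193 → median here
  mile 69 (Gamma, w=60) → cum 375
  mile 72 (Delta, w=11) → cum 386
Optimal location: mile 51.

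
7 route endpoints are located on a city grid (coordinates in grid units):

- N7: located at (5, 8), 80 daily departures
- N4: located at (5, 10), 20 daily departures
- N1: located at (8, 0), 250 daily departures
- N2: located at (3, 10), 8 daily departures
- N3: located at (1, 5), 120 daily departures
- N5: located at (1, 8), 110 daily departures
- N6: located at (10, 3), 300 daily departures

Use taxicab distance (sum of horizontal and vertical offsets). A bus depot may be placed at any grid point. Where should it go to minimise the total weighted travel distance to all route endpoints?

(8, 3)

Manhattan distance separates: Σwᵢ(|x−xᵢ|+|y−yᵢ|) = Σwᵢ|x−xᵢ| + Σwᵢ|y−yᵢ|, so x and y are optimised independently as 1-D weighted medians.
Total weight W = 888; half = 444.
x-coordinate, sorted with cumulative weight:
  x=1 (N3, w=120) cum 120
  x=1 (N5, w=110) cum 230
  x=3 (N2, w=8) cum 238
  x=5 (N7, w=80) cum 318
  x=5 (N4, w=20) cum 338
  x=8 (N1, w=250) cum 588  ← median
  x=10 (N6, w=300) cum 888
⇒ x* = 8
y-coordinate, sorted with cumulative weight:
  y=0 (N1, w=250) cum 250
  y=3 (N6, w=300) cum 550  ← median
  y=5 (N3, w=120) cum 670
  y=8 (N7, w=80) cum 750
  y=8 (N5, w=110) cum 860
  y=10 (N4, w=20) cum 880
  y=10 (N2, w=8) cum 888
⇒ y* = 3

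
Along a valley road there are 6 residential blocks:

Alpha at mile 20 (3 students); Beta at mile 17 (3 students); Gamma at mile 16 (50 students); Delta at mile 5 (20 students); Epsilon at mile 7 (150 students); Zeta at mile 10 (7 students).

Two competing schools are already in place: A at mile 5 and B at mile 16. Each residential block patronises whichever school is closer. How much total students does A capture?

177

The indifferent point is the midpoint (5+16)/2 = 10.5; residential blocks left of it (closer to A at 5) go to A, those right go to B.
  Delta at 5 (w=20) → A
  Epsilon at 7 (w=150) → A
  Zeta at 10 (w=7) → A
  Gamma at 16 (w=50) → B
  Beta at 17 (w=3) → B
  Alpha at 20 (w=3) → B
A captures 177; B captures 56.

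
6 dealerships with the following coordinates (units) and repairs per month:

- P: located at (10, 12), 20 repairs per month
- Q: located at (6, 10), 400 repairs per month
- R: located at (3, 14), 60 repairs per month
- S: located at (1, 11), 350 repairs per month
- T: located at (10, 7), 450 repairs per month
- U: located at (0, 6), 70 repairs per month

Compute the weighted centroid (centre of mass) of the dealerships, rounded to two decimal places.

(5.65, 9.26)

The minimiser of Σwᵢ‖p−pᵢ‖² is the weighted centroid p* = (Σwᵢpᵢ)/(Σwᵢ).
Σwᵢ = 1350.
Σwᵢxᵢ = 20·10 + 400·6 + 60·3 + 350·1 + 450·10 + 70·0 = 7630.
Σwᵢyᵢ = 20·12 + 400·10 + 60·14 + 350·11 + 450·7 + 70·6 = 12500.
x* = 7630/1350 = 5.65, y* = 12500/1350 = 9.26.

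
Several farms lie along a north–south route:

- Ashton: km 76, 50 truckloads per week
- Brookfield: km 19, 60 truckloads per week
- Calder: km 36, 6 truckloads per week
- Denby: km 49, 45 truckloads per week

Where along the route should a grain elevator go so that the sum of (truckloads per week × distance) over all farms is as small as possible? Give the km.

x = 49

For a sum of weighted absolute distances on a line, the optimum is the weighted median (not the mean). Total weight W = 161; half-weight = 80.5.
Sort by position and accumulate weight:
  km 19 (Brookfield, w=60) → cum 60
  km 36 (Calder, w=6) → cum 66
  km 49 (Denby, w=45) → cum 111  ≥ 80.5 → median here
  km 76 (Ashton, w=50) → cum 161
Optimal location: km 49.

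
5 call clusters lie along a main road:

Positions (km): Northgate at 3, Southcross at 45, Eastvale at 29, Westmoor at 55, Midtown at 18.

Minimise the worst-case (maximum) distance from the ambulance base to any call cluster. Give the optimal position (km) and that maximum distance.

location 29, max distance 26

The 1-center on a line is the midpoint of the two extreme points: leftmost at 3, rightmost at 55.
Optimal location = (3 + 55)/2 = 29; maximum distance = (55 − 3)/2 = 26.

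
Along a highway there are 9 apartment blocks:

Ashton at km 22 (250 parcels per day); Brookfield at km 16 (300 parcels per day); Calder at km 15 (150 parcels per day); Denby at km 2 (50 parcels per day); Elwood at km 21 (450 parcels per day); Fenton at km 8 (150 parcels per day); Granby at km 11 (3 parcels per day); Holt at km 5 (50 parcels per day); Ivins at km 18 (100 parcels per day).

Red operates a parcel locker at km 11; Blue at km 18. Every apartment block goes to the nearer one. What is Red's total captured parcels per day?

253

The indifferent point is the midpoint (11+18)/2 = 14.5; apartment blocks left of it (closer to Red at 11) go to Red, those right go to Blue.
  Denby at 2 (w=50) → Red
  Holt at 5 (w=50) → Red
  Fenton at 8 (w=150) → Red
  Granby at 11 (w=3) → Red
  Calder at 15 (w=150) → Blue
  Brookfield at 16 (w=300) → Blue
  Ivins at 18 (w=100) → Blue
  Elwood at 21 (w=450) → Blue
  Ashton at 22 (w=250) → Blue
Red captures 253; Blue captures 1250.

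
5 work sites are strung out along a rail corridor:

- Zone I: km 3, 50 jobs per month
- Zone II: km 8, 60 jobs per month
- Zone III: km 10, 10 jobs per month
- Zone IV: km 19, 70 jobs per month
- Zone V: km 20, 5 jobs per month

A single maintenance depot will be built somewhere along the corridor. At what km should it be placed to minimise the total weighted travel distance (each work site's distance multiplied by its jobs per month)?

x = 8

For a sum of weighted absolute distances on a line, the optimum is the weighted median (not the mean). Total weight W = 195; half-weight = 97.5.
Sort by position and accumulate weight:
  km 3 (Zone I, w=50) → cum 50
  km 8 (Zone II, w=60) → cum 110  ≥ 97.5 → median here
  km 10 (Zone III, w=10) → cum 120
  km 19 (Zone IV, w=70) → cum 190
  km 20 (Zone V, w=5) → cum 195
Optimal location: km 8.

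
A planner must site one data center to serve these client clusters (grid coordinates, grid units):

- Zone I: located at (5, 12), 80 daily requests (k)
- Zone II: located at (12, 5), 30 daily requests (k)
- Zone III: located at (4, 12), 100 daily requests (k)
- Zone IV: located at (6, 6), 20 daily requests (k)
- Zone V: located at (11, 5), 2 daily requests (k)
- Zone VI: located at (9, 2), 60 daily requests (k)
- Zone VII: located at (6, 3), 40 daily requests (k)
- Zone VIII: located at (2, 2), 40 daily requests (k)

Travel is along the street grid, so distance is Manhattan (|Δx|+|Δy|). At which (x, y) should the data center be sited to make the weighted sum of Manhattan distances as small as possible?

(5, 6)

Manhattan distance separates: Σwᵢ(|x−xᵢ|+|y−yᵢ|) = Σwᵢ|x−xᵢ| + Σwᵢ|y−yᵢ|, so x and y are optimised independently as 1-D weighted medians.
Total weight W = 372; half = 186.
x-coordinate, sorted with cumulative weight:
  x=2 (Zone VIII, w=40) cum 40
  x=4 (Zone III, w=100) cum 140
  x=5 (Zone I, w=80) cum 220  ← median
  x=6 (Zone IV, w=20) cum 240
  x=6 (Zone VII, w=40) cum 280
  x=9 (Zone VI, w=60) cum 340
  x=11 (Zone V, w=2) cum 342
  x=12 (Zone II, w=30) cum 372
⇒ x* = 5
y-coordinate, sorted with cumulative weight:
  y=2 (Zone VI, w=60) cum 60
  y=2 (Zone VIII, w=40) cum 100
  y=3 (Zone VII, w=40) cum 140
  y=5 (Zone II, w=30) cum 170
  y=5 (Zone V, w=2) cum 172
  y=6 (Zone IV, w=20) cum 192  ← median
  y=12 (Zone I, w=80) cum 272
  y=12 (Zone III, w=100) cum 372
⇒ y* = 6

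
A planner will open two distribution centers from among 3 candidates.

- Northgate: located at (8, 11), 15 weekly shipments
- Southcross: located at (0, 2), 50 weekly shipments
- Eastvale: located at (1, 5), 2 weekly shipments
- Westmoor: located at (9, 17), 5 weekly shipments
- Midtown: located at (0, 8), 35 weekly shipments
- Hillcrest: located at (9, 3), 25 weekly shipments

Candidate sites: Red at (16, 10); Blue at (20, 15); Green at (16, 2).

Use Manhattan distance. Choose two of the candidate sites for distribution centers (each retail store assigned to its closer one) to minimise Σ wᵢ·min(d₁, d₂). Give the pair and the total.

Evaluate every pair (each demand assigned to the nearer of the two):
  {Red, Green}: total = 1871
  {Blue, Green}: total = 2111
  {Red, Blue}: total = 2420
Best pair: {Red, Green} with total 1871.

{Red, Green}, total 1871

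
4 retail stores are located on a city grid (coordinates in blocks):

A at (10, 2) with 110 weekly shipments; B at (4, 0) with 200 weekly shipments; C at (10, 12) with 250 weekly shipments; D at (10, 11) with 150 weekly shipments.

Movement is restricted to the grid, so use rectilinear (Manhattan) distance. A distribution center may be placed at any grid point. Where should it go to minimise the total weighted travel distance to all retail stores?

(10, 11)

Manhattan distance separates: Σwᵢ(|x−xᵢ|+|y−yᵢ|) = Σwᵢ|x−xᵢ| + Σwᵢ|y−yᵢ|, so x and y are optimised independently as 1-D weighted medians.
Total weight W = 710; half = 355.
x-coordinate, sorted with cumulative weight:
  x=4 (B, w=200) cum 200
  x=10 (A, w=110) cum 310
  x=10 (C, w=250) cum 560  ← median
  x=10 (D, w=150) cum 710
⇒ x* = 10
y-coordinate, sorted with cumulative weight:
  y=0 (B, w=200) cum 200
  y=2 (A, w=110) cum 310
  y=11 (D, w=150) cum 460  ← median
  y=12 (C, w=250) cum 710
⇒ y* = 11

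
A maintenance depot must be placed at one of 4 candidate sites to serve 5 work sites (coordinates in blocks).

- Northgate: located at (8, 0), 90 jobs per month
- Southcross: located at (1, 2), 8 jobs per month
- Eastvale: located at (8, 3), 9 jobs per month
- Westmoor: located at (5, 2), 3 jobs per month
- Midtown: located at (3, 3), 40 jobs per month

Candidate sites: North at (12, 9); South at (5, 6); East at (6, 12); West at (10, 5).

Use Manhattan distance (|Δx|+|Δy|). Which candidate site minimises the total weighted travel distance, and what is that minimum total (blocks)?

Total weighted distance at each candidate:
  North (12, 9): total = 2046
  South (5, 6): total = 1140
  East (6, 12): total = 1992
  West (10, 5): total = 1146
Minimum is at South with total 1140 blocks.

South, total 1140 blocks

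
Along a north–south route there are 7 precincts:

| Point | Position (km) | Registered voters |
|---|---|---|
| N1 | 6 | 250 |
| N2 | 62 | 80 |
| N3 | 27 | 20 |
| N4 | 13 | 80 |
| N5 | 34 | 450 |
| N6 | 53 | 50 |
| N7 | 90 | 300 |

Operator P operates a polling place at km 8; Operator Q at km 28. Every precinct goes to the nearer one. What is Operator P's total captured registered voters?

330

The indifferent point is the midpoint (8+28)/2 = 18; precincts left of it (closer to Operator P at 8) go to Operator P, those right go to Operator Q.
  N1 at 6 (w=250) → Operator P
  N4 at 13 (w=80) → Operator P
  N3 at 27 (w=20) → Operator Q
  N5 at 34 (w=450) → Operator Q
  N6 at 53 (w=50) → Operator Q
  N2 at 62 (w=80) → Operator Q
  N7 at 90 (w=300) → Operator Q
Operator P captures 330; Operator Q captures 900.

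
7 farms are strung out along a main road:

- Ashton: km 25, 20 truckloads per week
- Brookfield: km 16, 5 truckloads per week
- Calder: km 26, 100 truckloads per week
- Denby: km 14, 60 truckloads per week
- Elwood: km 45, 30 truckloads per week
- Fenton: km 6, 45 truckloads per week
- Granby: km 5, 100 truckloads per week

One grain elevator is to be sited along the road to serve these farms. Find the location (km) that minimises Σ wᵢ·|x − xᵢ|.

x = 14

For a sum of weighted absolute distances on a line, the optimum is the weighted median (not the mean). Total weight W = 360; half-weight = 180.
Sort by position and accumulate weight:
  km 5 (Granby, w=100) → cum 100
  km 6 (Fenton, w=45) → cum 145
  km 14 (Denby, w=60) → cum 205  ≥ 180 → median here
  km 16 (Brookfield, w=5) → cum 210
  km 25 (Ashton, w=20) → cum 230
  km 26 (Calder, w=100) → cum 330
  km 45 (Elwood, w=30) → cum 360
Optimal location: km 14.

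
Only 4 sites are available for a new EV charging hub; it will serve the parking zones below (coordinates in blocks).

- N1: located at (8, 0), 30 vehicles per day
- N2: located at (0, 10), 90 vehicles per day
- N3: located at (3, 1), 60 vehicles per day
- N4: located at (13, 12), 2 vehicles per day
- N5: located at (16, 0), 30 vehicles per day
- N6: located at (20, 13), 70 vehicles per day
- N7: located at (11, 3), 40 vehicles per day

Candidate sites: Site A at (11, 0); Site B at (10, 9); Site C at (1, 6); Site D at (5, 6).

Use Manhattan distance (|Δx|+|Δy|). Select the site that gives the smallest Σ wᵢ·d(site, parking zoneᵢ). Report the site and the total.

Site D, total 3938 blocks

Total weighted distance at each candidate:
  Site A (11, 0): total = 4358
  Site B (10, 9): total = 3942
  Site C (1, 6): total = 4266
  Site D (5, 6): total = 3938
Minimum is at Site D with total 3938 blocks.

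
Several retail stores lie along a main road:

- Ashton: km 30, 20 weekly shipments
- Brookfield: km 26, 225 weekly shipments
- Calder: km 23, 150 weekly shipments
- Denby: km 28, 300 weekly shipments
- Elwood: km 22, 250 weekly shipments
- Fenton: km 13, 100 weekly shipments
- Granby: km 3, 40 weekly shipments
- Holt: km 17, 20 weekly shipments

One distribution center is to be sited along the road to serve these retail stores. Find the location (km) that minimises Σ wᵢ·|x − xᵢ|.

For a sum of weighted absolute distances on a line, the optimum is the weighted median (not the mean). Total weight W = 1105; half-weight = 552.5.
Sort by position and accumulate weight:
  km 3 (Granby, w=40) → cum 40
  km 13 (Fenton, w=100) → cum 140
  km 17 (Holt, w=20) → cum 160
  km 22 (Elwood, w=250) → cum 410
  km 23 (Calder, w=150) → cum 560  ≥ 552.5 → median here
  km 26 (Brookfield, w=225) → cum 785
  km 28 (Denby, w=300) → cum 1085
  km 30 (Ashton, w=20) → cum 1105
Optimal location: km 23.

x = 23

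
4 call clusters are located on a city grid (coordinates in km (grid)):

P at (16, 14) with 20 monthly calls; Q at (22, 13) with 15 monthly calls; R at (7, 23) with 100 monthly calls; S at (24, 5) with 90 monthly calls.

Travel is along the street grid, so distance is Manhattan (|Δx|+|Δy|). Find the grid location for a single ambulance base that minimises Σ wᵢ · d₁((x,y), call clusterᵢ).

Manhattan distance separates: Σwᵢ(|x−xᵢ|+|y−yᵢ|) = Σwᵢ|x−xᵢ| + Σwᵢ|y−yᵢ|, so x and y are optimised independently as 1-D weighted medians.
Total weight W = 225; half = 112.5.
x-coordinate, sorted with cumulative weight:
  x=7 (R, w=100) cum 100
  x=16 (P, w=20) cum 120  ← median
  x=22 (Q, w=15) cum 135
  x=24 (S, w=90) cum 225
⇒ x* = 16
y-coordinate, sorted with cumulative weight:
  y=5 (S, w=90) cum 90
  y=13 (Q, w=15) cum 105
  y=14 (P, w=20) cum 125  ← median
  y=23 (R, w=100) cum 225
⇒ y* = 14

(16, 14)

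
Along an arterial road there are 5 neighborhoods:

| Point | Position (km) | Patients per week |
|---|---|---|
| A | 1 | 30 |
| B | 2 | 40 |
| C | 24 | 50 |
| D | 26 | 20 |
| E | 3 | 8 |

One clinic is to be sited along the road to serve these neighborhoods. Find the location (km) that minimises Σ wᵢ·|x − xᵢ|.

For a sum of weighted absolute distances on a line, the optimum is the weighted median (not the mean). Total weight W = 148; half-weight = 74.
Sort by position and accumulate weight:
  km 1 (A, w=30) → cum 30
  km 2 (B, w=40) → cum 70
  km 3 (E, w=8) → cum 78  ≥ 74 → median here
  km 24 (C, w=50) → cum 128
  km 26 (D, w=20) → cum 148
Optimal location: km 3.

x = 3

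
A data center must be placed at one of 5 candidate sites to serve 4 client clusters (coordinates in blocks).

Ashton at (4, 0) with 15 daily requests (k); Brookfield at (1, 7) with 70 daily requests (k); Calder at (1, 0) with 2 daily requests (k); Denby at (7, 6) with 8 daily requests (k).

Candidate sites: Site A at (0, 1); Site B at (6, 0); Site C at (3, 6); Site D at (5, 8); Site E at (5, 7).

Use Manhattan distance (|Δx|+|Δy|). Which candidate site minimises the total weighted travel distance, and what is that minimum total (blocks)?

Site C, total 363 blocks

Total weighted distance at each candidate:
  Site A (0, 1): total = 665
  Site B (6, 0): total = 936
  Site C (3, 6): total = 363
  Site D (5, 8): total = 541
  Site E (5, 7): total = 446
Minimum is at Site C with total 363 blocks.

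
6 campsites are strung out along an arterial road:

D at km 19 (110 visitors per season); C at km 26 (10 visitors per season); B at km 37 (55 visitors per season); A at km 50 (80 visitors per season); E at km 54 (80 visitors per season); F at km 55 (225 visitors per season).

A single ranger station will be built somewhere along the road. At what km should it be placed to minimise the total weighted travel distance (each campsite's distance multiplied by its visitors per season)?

x = 54

For a sum of weighted absolute distances on a line, the optimum is the weighted median (not the mean). Total weight W = 560; half-weight = 280.
Sort by position and accumulate weight:
  km 19 (D, w=110) → cum 110
  km 26 (C, w=10) → cum 120
  km 37 (B, w=55) → cum 175
  km 50 (A, w=80) → cum 255
  km 54 (E, w=80) → cum 335  ≥ 280 → median here
  km 55 (F, w=225) → cum 560
Optimal location: km 54.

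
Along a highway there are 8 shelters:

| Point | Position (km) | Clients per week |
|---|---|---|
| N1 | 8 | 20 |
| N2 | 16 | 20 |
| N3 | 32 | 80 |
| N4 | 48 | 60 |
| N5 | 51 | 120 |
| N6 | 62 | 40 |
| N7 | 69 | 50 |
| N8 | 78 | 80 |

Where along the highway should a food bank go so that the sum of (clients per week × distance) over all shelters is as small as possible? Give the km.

x = 51

For a sum of weighted absolute distances on a line, the optimum is the weighted median (not the mean). Total weight W = 470; half-weight = 235.
Sort by position and accumulate weight:
  km 8 (N1, w=20) → cum 20
  km 16 (N2, w=20) → cum 40
  km 32 (N3, w=80) → cum 120
  km 48 (N4, w=60) → cum 180
  km 51 (N5, w=120) → cum 300  ≥ 235 → median here
  km 62 (N6, w=40) → cum 340
  km 69 (N7, w=50) → cum 390
  km 78 (N8, w=80) → cum 470
Optimal location: km 51.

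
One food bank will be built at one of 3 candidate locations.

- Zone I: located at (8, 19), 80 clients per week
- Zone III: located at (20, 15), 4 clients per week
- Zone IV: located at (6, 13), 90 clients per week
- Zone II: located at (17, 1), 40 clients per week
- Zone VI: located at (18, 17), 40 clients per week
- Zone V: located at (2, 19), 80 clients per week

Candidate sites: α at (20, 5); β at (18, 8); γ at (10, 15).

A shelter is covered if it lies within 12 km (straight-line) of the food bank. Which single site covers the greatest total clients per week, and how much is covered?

γ, covering 294

Coverage radius r = 12 km; a point is covered iff (Δx)²+(Δy)² ≤ 12² = 144.
  α (20, 5): covers {Zone III, Zone II} → 44
  β (18, 8): covers {Zone III, Zone II, Zone VI} → 84
  γ (10, 15): covers {Zone I, Zone III, Zone IV, Zone VI, Zone V} → 294
Maximum coverage at γ: 294 clients per week.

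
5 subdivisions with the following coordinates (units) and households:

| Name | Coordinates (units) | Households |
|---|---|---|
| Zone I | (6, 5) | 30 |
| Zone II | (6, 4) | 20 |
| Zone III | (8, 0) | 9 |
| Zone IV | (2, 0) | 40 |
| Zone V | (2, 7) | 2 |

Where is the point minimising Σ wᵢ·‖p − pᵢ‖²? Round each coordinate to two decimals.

The minimiser of Σwᵢ‖p−pᵢ‖² is the weighted centroid p* = (Σwᵢpᵢ)/(Σwᵢ).
Σwᵢ = 101.
Σwᵢxᵢ = 30·6 + 20·6 + 9·8 + 40·2 + 2·2 = 456.
Σwᵢyᵢ = 30·5 + 20·4 + 9·0 + 40·0 + 2·7 = 244.
x* = 456/101 = 4.51, y* = 244/101 = 2.42.

(4.51, 2.42)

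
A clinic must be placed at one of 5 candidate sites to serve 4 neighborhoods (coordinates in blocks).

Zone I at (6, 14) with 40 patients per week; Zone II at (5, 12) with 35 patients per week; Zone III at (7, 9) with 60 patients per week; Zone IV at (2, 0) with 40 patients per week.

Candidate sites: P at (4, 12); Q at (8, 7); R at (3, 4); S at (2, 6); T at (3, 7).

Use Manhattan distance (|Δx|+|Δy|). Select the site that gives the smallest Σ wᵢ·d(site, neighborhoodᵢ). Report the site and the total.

Total weighted distance at each candidate:
  P (4, 12): total = 1115
  Q (8, 7): total = 1340
  R (3, 4): total = 1610
  S (2, 6): total = 1515
  T (3, 7): total = 1325
Minimum is at P with total 1115 blocks.

P, total 1115 blocks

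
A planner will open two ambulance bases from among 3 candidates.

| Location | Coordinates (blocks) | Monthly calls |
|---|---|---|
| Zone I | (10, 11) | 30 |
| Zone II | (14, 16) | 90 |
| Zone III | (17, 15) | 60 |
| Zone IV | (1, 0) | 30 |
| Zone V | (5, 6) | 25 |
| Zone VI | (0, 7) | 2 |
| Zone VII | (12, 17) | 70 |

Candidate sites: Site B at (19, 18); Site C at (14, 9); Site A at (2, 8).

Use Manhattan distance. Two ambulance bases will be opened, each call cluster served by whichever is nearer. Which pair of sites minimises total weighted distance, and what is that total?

Evaluate every pair (each demand assigned to the nearer of the two):
  {Site B, Site A}: total = 2221
  {Site C, Site A}: total = 2451
  {Site B, Site C}: total = 2662
Best pair: {Site B, Site A} with total 2221.

{Site B, Site A}, total 2221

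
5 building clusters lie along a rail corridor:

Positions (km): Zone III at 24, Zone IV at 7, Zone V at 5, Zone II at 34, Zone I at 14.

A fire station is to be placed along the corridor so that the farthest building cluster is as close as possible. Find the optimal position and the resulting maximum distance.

location 19.5, max distance 14.5

The 1-center on a line is the midpoint of the two extreme points: leftmost at 5, rightmost at 34.
Optimal location = (5 + 34)/2 = 19.5; maximum distance = (34 − 5)/2 = 14.5.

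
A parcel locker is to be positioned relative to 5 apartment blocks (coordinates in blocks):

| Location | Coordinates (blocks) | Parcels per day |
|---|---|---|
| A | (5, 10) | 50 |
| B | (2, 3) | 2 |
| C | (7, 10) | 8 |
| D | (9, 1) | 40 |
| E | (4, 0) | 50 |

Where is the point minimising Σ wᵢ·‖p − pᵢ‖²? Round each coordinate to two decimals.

The minimiser of Σwᵢ‖p−pᵢ‖² is the weighted centroid p* = (Σwᵢpᵢ)/(Σwᵢ).
Σwᵢ = 150.
Σwᵢxᵢ = 50·5 + 2·2 + 8·7 + 40·9 + 50·4 = 870.
Σwᵢyᵢ = 50·10 + 2·3 + 8·10 + 40·1 + 50·0 = 626.
x* = 870/150 = 5.80, y* = 626/150 = 4.17.

(5.80, 4.17)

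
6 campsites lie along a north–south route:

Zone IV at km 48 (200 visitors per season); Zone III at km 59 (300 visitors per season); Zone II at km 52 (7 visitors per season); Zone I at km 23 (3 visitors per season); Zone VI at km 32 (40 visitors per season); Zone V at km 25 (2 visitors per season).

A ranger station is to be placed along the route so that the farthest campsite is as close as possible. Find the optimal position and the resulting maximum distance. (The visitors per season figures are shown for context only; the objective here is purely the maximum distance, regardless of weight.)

The 1-center on a line is the midpoint of the two extreme points: leftmost at 23, rightmost at 59.
Optimal location = (23 + 59)/2 = 41; maximum distance = (59 − 23)/2 = 18.

location 41, max distance 18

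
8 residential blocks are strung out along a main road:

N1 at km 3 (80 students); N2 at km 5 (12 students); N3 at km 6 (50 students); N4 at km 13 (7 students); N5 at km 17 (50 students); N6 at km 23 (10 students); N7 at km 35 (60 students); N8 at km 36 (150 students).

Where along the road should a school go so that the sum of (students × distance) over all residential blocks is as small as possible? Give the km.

x = 35

For a sum of weighted absolute distances on a line, the optimum is the weighted median (not the mean). Total weight W = 419; half-weight = 209.5.
Sort by position and accumulate weight:
  km 3 (N1, w=80) → cum 80
  km 5 (N2, w=12) → cum 92
  km 6 (N3, w=50) → cum 142
  km 13 (N4, w=7) → cum 149
  km 17 (N5, w=50) → cum 199
  km 23 (N6, w=10) → cum 209
  km 35 (N7, w=60) → cum 269  ≥ 209.5 → median here
  km 36 (N8, w=150) → cum 419
Optimal location: km 35.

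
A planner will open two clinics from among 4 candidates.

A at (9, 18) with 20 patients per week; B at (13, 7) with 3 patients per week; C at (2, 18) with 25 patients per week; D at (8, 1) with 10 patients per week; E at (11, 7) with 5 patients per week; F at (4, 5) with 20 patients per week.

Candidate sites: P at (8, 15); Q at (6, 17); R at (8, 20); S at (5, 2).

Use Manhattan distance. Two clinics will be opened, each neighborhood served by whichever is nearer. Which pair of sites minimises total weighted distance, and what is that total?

{Q, S}, total 419

Evaluate every pair (each demand assigned to the nearer of the two):
  {Q, S}: total = 419
  {R, S}: total = 474
  {P, S}: total = 519
  {P, Q}: total = 719
  {Q, R}: total = 771
  {P, R}: total = 774
Best pair: {Q, S} with total 419.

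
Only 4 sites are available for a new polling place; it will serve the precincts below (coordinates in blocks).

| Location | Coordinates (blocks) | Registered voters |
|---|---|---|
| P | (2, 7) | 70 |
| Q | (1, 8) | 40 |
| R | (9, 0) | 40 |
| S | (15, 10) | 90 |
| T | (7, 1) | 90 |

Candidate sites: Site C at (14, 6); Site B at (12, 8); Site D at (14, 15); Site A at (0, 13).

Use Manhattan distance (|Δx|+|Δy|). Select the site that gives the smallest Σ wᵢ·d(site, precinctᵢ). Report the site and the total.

Site B, total 3180 blocks

Total weighted distance at each candidate:
  Site C (14, 6): total = 3480
  Site B (12, 8): total = 3180
  Site D (14, 15): total = 5430
  Site A (0, 13): total = 5010
Minimum is at Site B with total 3180 blocks.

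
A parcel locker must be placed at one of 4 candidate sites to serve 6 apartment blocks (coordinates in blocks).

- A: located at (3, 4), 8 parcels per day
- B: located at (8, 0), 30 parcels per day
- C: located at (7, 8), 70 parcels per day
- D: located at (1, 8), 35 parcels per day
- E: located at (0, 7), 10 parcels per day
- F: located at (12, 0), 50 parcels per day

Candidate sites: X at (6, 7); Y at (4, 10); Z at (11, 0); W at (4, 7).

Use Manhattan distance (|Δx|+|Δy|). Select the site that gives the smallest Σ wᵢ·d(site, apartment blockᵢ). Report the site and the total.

X, total 1378 blocks

Total weighted distance at each candidate:
  X (6, 7): total = 1378
  Y (4, 10): total = 1971
  Z (11, 0): total = 1886
  W (4, 7): total = 1572
Minimum is at X with total 1378 blocks.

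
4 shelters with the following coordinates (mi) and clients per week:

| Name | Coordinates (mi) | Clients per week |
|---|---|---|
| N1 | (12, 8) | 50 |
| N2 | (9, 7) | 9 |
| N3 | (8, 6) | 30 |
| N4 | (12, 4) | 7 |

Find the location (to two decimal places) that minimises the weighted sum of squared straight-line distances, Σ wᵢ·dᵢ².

(10.47, 6.99)

The minimiser of Σwᵢ‖p−pᵢ‖² is the weighted centroid p* = (Σwᵢpᵢ)/(Σwᵢ).
Σwᵢ = 96.
Σwᵢxᵢ = 50·12 + 9·9 + 30·8 + 7·12 = 1005.
Σwᵢyᵢ = 50·8 + 9·7 + 30·6 + 7·4 = 671.
x* = 1005/96 = 10.47, y* = 671/96 = 6.99.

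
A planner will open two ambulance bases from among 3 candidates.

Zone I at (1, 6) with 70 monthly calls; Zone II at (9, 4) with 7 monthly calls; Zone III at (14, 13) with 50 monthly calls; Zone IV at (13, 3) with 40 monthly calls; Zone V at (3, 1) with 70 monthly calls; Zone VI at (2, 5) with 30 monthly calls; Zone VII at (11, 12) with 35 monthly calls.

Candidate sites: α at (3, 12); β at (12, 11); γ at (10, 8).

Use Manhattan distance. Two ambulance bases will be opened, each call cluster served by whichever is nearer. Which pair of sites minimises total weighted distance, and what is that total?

Evaluate every pair (each demand assigned to the nearer of the two):
  {α, β}: total = 2270
  {α, γ}: total = 2550
  {β, γ}: total = 2705
Best pair: {α, β} with total 2270.

{α, β}, total 2270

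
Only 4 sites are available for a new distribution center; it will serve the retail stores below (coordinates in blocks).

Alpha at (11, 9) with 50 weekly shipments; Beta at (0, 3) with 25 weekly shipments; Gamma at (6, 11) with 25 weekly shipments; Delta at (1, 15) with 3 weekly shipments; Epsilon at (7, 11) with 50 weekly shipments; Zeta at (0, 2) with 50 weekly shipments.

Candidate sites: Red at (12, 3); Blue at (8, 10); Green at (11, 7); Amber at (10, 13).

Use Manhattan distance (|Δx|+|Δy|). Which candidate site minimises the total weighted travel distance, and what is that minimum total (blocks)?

Total weighted distance at each candidate:
  Red (12, 3): total = 2369
  Blue (8, 10): total = 1586
  Green (11, 7): total = 1954
  Amber (10, 13): total = 2233
Minimum is at Blue with total 1586 blocks.

Blue, total 1586 blocks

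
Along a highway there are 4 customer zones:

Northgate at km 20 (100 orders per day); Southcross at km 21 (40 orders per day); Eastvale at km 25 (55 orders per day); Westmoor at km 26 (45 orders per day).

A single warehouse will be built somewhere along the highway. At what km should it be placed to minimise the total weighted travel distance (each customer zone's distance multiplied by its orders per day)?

x = 21

For a sum of weighted absolute distances on a line, the optimum is the weighted median (not the mean). Total weight W = 240; half-weight = 120.
Sort by position and accumulate weight:
  km 20 (Northgate, w=100) → cum 100
  km 21 (Southcross, w=40) → cum 140  ≥ 120 → median here
  km 25 (Eastvale, w=55) → cum 195
  km 26 (Westmoor, w=45) → cum 240
Optimal location: km 21.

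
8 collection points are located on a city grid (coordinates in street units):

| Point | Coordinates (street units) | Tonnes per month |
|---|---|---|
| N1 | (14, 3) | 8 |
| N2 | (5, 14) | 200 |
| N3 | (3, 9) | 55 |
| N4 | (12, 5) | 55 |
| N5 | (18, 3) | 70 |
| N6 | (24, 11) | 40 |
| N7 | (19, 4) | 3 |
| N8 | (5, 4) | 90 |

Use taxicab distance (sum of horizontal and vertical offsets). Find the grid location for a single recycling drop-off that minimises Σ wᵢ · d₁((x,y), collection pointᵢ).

(5, 9)

Manhattan distance separates: Σwᵢ(|x−xᵢ|+|y−yᵢ|) = Σwᵢ|x−xᵢ| + Σwᵢ|y−yᵢ|, so x and y are optimised independently as 1-D weighted medians.
Total weight W = 521; half = 260.5.
x-coordinate, sorted with cumulative weight:
  x=3 (N3, w=55) cum 55
  x=5 (N2, w=200) cum 255
  x=5 (N8, w=90) cum 345  ← median
  x=12 (N4, w=55) cum 400
  x=14 (N1, w=8) cum 408
  x=18 (N5, w=70) cum 478
  x=19 (N7, w=3) cum 481
  x=24 (N6, w=40) cum 521
⇒ x* = 5
y-coordinate, sorted with cumulative weight:
  y=3 (N1, w=8) cum 8
  y=3 (N5, w=70) cum 78
  y=4 (N7, w=3) cum 81
  y=4 (N8, w=90) cum 171
  y=5 (N4, w=55) cum 226
  y=9 (N3, w=55) cum 281  ← median
  y=11 (N6, w=40) cum 321
  y=14 (N2, w=200) cum 521
⇒ y* = 9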